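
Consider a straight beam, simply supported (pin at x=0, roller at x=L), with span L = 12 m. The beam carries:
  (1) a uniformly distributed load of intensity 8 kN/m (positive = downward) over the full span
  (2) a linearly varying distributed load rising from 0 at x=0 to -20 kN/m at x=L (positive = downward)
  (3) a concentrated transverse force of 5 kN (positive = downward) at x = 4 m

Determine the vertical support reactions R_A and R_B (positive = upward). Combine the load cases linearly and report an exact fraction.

R_A = 34/3 kN, R_B = -91/3 kN

Load 1 — uniform load w=8 kN/m over full span:
  R_A = wL/2 = 8·12/2 = 48 kN
  R_B = wL/2 = 8·12/2 = 48 kN
Load 2 — triangular load w₀=-20 kN/m (0→w₀ over full span):
  R_A = w₀L/6 = (-20)·12/6 = -40 kN
  R_B = w₀L/3 = (-20)·12/3 = -80 kN
Load 3 — point force P=5 kN at a=4 m (b=L-a=8):
  R_A = Pb/L = 5·8/12 = 10/3 kN
  R_B = Pa/L = 5·4/12 = 5/3 kN
Superposition: R_A = 34/3 kN, R_B = -91/3 kN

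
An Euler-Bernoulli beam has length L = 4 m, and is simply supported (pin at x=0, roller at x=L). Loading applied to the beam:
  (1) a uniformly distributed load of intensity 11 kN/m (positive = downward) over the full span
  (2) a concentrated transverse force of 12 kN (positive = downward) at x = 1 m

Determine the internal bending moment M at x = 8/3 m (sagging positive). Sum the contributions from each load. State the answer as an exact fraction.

Load 1 — uniform load w=11 kN/m over full span:
  M_1 = wx(L-x)/2 = 11·(8/3)·(4-(8/3))/2 = 176/9 kN·m
Load 2 — point force P=12 kN at a=1 m (b=L-a=3):
  M_2 = Pa(L-x)/L  [x>a] = 12·1·(4-(8/3))/4 = 4 kN·m
Superposition: M = Σ M_i = 212/9 kN·m ≈ 23.555556 kN·m

M(8/3) = 212/9 kN·m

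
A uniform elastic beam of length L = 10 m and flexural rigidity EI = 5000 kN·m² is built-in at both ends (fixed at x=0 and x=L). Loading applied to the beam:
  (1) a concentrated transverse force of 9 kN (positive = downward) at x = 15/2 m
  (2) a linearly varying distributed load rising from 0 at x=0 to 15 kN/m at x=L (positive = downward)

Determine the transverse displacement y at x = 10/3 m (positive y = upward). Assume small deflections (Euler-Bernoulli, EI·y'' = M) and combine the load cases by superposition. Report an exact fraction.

Load 1 — point force P=9 kN at a=15/2 m (b=L-a=5/2):
  y_1 = -Pb²x²(3aL-(3a+b)x)/(6L³EI)  [x≤a] = -9·(5/2)²·(10/3)²·(3·(15/2)·10-(3·(15/2)+(5/2))·(10/3))/(6·10³·5000) = -17/5760 m
Load 2 — triangular load w₀=15 kN/m (0→w₀ over full span):
  y_2 = -w₀x²(L-x)²(x+2L)/(120LEI) = -15·(10/3)²·(10-(10/3))²·((10/3)+2·10)/(120·10·5000) = -7/243 m
Superposition: y = Σ y_i = -4939/155520 m ≈ -0.031758 m

y(10/3) = -4939/155520 m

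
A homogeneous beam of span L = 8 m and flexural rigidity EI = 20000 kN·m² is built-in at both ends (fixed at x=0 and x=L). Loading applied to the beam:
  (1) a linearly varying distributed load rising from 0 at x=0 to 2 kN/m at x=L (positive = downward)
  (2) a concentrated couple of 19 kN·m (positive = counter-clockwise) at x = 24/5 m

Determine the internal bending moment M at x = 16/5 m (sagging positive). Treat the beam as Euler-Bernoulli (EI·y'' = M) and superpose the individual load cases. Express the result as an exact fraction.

M(16/5) = 864/125 kN·m

Load 1 — triangular load w₀=2 kN/m (0→w₀ over full span):
  M_1 = 3w₀Lx/20 - w₀L²/30 - w₀x³/(6L) = 3·2·8·(16/5)/20 - 2·8²/30 - 2·(16/5)³/(6·8) = 256/125 kN·m
Load 2 — applied couple M₀=19 kN·m at a=24/5 m (b=L-a=16/5):
  M_2 = R_Ax - M_A  [x≤a] with R_A=171/50, M_A=152/25 = (171/50)·(16/5) - (152/25) = 608/125 kN·m
Superposition: M = Σ M_i = 864/125 kN·m ≈ 6.912000 kN·m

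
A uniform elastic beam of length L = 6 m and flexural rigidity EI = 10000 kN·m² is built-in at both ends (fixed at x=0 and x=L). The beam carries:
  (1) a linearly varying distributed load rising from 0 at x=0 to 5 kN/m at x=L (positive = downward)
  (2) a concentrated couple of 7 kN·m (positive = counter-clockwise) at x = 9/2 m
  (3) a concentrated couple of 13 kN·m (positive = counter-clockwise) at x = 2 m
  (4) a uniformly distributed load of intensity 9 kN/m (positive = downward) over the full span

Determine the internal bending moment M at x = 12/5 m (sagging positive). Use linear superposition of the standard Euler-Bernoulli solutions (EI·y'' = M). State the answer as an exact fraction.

Load 1 — triangular load w₀=5 kN/m (0→w₀ over full span):
  M_1 = 3w₀Lx/20 - w₀L²/30 - w₀x³/(6L) = 3·5·6·(12/5)/20 - 5·6²/30 - 5·(12/5)³/(6·6) = 72/25 kN·m
Load 2 — applied couple M₀=7 kN·m at a=9/2 m (b=L-a=3/2):
  M_2 = R_Ax - M_A  [x≤a] with R_A=21/16, M_A=35/16 = (21/16)·(12/5) - (35/16) = 77/80 kN·m
Load 3 — applied couple M₀=13 kN·m at a=2 m (b=L-a=4):
  M_3 = R_Ax - M_A - M₀  [x>a] with R_A=26/9, M_A=0 = (26/9)·(12/5) - 0 - 13 = -91/15 kN·m
Load 4 — uniform load w=9 kN/m over full span:
  M_4 = wLx/2 - wL²/12 - wx²/2 = 9·6·(12/5)/2 - 9·6²/12 - 9·(12/5)²/2 = 297/25 kN·m
Superposition: M = Σ M_i = 11587/1200 kN·m ≈ 9.655833 kN·m

M(12/5) = 11587/1200 kN·m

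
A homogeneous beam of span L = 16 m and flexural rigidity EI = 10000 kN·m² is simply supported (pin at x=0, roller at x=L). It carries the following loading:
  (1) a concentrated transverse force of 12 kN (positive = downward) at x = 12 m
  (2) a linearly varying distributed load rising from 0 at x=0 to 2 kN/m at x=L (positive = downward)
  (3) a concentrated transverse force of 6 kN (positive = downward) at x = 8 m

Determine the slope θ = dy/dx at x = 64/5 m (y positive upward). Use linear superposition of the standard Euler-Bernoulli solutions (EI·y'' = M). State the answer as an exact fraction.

θ(64/5) = 239321/7031250 rad

Load 1 — point force P=12 kN at a=12 m (b=L-a=4):
  θ_1 = -Pa(2L²-6Lx+3x²+a²)/(6LEI)  [x>a] = -12·12·(2·16²-6·16·(64/5)+3·(64/5)²+12²)/(6·16·10000) = 381/31250 rad
Load 2 — triangular load w₀=2 kN/m (0→w₀ over full span):
  θ_2 = -w₀(7L⁴-30L²x²+15x⁴)/(360LEI) = -2·(7·16⁴-30·16²·(64/5)²+15·(64/5)⁴)/(360·16·10000) = 48448/3515625 rad
Load 3 — point force P=6 kN at a=8 m (b=L-a=8):
  θ_3 = -Pa(2L²-6Lx+3x²+a²)/(6LEI)  [x>a] = -6·8·(2·16²-6·16·(64/5)+3·(64/5)²+8²)/(6·16·10000) = 126/15625 rad
Superposition: θ = Σ θ_i = 239321/7031250 rad ≈ 0.034037 rad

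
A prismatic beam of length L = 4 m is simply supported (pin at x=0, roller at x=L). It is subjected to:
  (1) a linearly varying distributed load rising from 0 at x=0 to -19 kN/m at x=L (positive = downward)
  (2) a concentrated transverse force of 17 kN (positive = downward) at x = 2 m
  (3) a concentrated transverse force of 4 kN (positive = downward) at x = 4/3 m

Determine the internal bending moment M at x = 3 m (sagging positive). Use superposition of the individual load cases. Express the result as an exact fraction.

Load 1 — triangular load w₀=-19 kN/m (0→w₀ over full span):
  M_1 = w₀Lx/6 - w₀x³/(6L) = (-19)·4·3/6 - (-19)·3³/(6·4) = -133/8 kN·m
Load 2 — point force P=17 kN at a=2 m (b=L-a=2):
  M_2 = Pa(L-x)/L  [x>a] = 17·2·(4-3)/4 = 17/2 kN·m
Load 3 — point force P=4 kN at a=4/3 m (b=L-a=8/3):
  M_3 = Pa(L-x)/L  [x>a] = 4·(4/3)·(4-3)/4 = 4/3 kN·m
Superposition: M = Σ M_i = -163/24 kN·m ≈ -6.791667 kN·m

M(3) = -163/24 kN·m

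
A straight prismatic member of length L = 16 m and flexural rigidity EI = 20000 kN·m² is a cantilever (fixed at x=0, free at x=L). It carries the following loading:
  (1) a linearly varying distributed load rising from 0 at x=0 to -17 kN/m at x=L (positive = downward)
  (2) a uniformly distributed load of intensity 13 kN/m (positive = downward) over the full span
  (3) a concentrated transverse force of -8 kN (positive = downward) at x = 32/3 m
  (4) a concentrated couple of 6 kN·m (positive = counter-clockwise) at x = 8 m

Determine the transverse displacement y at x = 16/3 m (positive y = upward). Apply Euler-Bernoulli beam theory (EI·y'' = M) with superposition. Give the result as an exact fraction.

y(16/3) = -58888/2278125 m

Load 1 — triangular load w₀=-17 kN/m (0→w₀ over full span):
  y_1 = (w₀Lx³/12-w₀L²x²/6-w₀x⁵/(120L))/EI = ((-17)·16·(16/3)³/12-(-17)·16²·(16/3)²/6-(-17)·(16/3)⁵/(120·16))/20000 = 1962752/2278125 m
Load 2 — uniform load w=13 kN/m over full span:
  y_2 = -wx²(x²-4Lx+6L²)/(24EI) = -13·(16/3)²·((16/3)²-4·16·(16/3)+6·16²)/(24·20000) = -143104/151875 m
Load 3 — point force P=-8 kN at a=32/3 m (b=L-a=16/3):
  y_3 = -Px²(3a-x)/(6EI)  [x≤a] = -(-8)·(16/3)²·(3·(32/3)-(16/3))/(6·20000) = 512/10125 m
Load 4 — applied couple M₀=6 kN·m at a=8 m (b=L-a=8):
  y_4 = M₀x²/(2EI)  [x≤a] = 6·(16/3)²/(2·20000) = 8/1875 m
Superposition: y = Σ y_i = -58888/2278125 m ≈ -0.025849 m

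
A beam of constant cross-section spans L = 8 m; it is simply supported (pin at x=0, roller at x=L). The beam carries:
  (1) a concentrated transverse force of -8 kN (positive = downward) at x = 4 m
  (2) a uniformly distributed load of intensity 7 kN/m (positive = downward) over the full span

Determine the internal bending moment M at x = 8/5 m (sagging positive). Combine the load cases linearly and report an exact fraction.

Load 1 — point force P=-8 kN at a=4 m (b=L-a=4):
  M_1 = Pbx/L  [x≤a] = (-8)·4·(8/5)/8 = -32/5 kN·m
Load 2 — uniform load w=7 kN/m over full span:
  M_2 = wx(L-x)/2 = 7·(8/5)·(8-(8/5))/2 = 896/25 kN·m
Superposition: M = Σ M_i = 736/25 kN·m ≈ 29.440000 kN·m

M(8/5) = 736/25 kN·m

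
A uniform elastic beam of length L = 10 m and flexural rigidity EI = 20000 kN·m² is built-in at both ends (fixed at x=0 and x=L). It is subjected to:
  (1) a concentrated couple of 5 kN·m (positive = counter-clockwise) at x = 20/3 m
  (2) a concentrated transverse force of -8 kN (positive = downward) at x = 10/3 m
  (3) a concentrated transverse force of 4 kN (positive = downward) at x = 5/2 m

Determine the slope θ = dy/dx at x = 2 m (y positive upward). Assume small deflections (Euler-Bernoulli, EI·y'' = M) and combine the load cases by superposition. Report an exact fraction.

θ(2) = 289/1080000 rad

Load 1 — applied couple M₀=5 kN·m at a=20/3 m (b=L-a=10/3):
  θ_1 = (R_Ax²/2 - M_Ax)/EI  [x≤a] with R_A=2/3, M_A=5/3 = ((2/3)·2²/2 - (5/3)·2)/20000 = -1/10000 rad
Load 2 — point force P=-8 kN at a=10/3 m (b=L-a=20/3):
  θ_2 = -Pb²x(2aL-(3a+b)x)/(2L³EI)  [x≤a] = -(-8)·(20/3)²·2·(2·(10/3)·10-(3·(10/3)+(20/3))·2)/(2·10³·20000) = 2/3375 rad
Load 3 — point force P=4 kN at a=5/2 m (b=L-a=15/2):
  θ_3 = -Pb²x(2aL-(3a+b)x)/(2L³EI)  [x≤a] = -4·(15/2)²·2·(2·(5/2)·10-(3·(5/2)+(15/2))·2)/(2·10³·20000) = -9/40000 rad
Superposition: θ = Σ θ_i = 289/1080000 rad ≈ 0.000268 rad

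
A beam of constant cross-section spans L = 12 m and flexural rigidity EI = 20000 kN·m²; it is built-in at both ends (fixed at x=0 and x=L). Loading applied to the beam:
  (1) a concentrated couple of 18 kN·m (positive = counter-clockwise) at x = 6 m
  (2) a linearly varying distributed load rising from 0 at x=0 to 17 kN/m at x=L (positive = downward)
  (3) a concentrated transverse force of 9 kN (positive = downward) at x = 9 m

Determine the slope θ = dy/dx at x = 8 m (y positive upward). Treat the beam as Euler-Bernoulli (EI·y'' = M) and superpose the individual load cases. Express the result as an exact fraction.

θ(8) = 8021/1800000 rad

Load 1 — applied couple M₀=18 kN·m at a=6 m (b=L-a=6):
  θ_1 = (R_Ax²/2 - M_Ax - M₀(x-a))/EI  [x>a] with R_A=9/4, M_A=9/2 = ((9/4)·8²/2 - (9/2)·8 - 18·(8-6))/20000 = 0 rad
Load 2 — triangular load w₀=17 kN/m (0→w₀ over full span):
  θ_2 = -w₀(2x(L-x)(L-2x)(x+2L)+x²(L-x)²)/(120LEI) = -17·(2·8·(12-8)·(12-2·8)·(8+2·12)+8²·(12-8)²)/(120·12·20000) = 119/28125 rad
Load 3 — point force P=9 kN at a=9 m (b=L-a=3):
  θ_3 = -Pb²x(2aL-(3a+b)x)/(2L³EI)  [x≤a] = -9·3²·8·(2·9·12-(3·9+3)·8)/(2·12³·20000) = 9/40000 rad
Superposition: θ = Σ θ_i = 8021/1800000 rad ≈ 0.004456 rad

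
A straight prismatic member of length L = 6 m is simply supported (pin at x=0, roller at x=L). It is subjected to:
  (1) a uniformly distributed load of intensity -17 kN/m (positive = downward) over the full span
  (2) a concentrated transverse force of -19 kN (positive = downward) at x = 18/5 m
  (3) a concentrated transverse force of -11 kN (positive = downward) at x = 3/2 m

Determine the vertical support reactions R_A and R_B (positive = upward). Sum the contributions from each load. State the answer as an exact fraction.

R_A = -1337/20 kN, R_B = -1303/20 kN

Load 1 — uniform load w=-17 kN/m over full span:
  R_A = wL/2 = (-17)·6/2 = -51 kN
  R_B = wL/2 = (-17)·6/2 = -51 kN
Load 2 — point force P=-19 kN at a=18/5 m (b=L-a=12/5):
  R_A = Pb/L = (-19)·(12/5)/6 = -38/5 kN
  R_B = Pa/L = (-19)·(18/5)/6 = -57/5 kN
Load 3 — point force P=-11 kN at a=3/2 m (b=L-a=9/2):
  R_A = Pb/L = (-11)·(9/2)/6 = -33/4 kN
  R_B = Pa/L = (-11)·(3/2)/6 = -11/4 kN
Superposition: R_A = -1337/20 kN, R_B = -1303/20 kN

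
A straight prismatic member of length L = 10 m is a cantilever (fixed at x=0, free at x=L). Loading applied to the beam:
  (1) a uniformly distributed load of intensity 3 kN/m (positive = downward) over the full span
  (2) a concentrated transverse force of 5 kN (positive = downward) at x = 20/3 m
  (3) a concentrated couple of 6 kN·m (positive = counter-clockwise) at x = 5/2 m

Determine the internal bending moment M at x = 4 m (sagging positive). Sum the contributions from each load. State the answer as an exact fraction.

M(4) = -202/3 kN·m

Load 1 — uniform load w=3 kN/m over full span:
  M_1 = -w(L-x)²/2 = -3·(10-4)²/2 = -54 kN·m
Load 2 — point force P=5 kN at a=20/3 m (b=L-a=10/3):
  M_2 = -P(a-x)  [x≤a] = -5·((20/3)-4) = -40/3 kN·m
Load 3 — applied couple M₀=6 kN·m at a=5/2 m (b=L-a=15/2):
  M_3 = 0  [x>a] = 0 kN·m
Superposition: M = Σ M_i = -202/3 kN·m ≈ -67.333333 kN·m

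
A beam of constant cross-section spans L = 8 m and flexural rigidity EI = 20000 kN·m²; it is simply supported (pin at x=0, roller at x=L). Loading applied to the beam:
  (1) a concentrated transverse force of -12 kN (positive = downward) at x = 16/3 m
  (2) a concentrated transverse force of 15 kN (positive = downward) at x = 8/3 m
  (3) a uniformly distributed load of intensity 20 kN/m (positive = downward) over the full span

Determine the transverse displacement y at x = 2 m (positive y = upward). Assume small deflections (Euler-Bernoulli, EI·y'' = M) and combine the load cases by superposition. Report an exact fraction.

Load 1 — point force P=-12 kN at a=16/3 m (b=L-a=8/3):
  y_1 = -Pbx(L²-b²-x²)/(6LEI)  [x≤a] = -(-12)·(8/3)·2·(8²-(8/3)²-2²)/(6·8·20000) = 119/33750 m
Load 2 — point force P=15 kN at a=8/3 m (b=L-a=16/3):
  y_2 = -Pbx(L²-b²-x²)/(6LEI)  [x≤a] = -15·(16/3)·2·(8²-(16/3)²-2²)/(6·8·20000) = -71/13500 m
Load 3 — uniform load w=20 kN/m over full span:
  y_3 = -wx(L³-2Lx²+x³)/(24EI) = -20·2·(8³-2·8·2²+2³)/(24·20000) = -19/500 m
Superposition: y = Σ y_i = -149/3750 m ≈ -0.039733 m

y(2) = -149/3750 m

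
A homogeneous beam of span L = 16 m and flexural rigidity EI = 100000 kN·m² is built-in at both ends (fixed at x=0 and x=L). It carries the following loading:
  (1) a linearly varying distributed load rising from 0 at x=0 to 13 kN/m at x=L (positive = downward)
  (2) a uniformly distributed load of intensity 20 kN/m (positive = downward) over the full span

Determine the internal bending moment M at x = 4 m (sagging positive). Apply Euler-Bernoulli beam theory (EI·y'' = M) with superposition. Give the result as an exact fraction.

M(4) = 878/15 kN·m

Load 1 — triangular load w₀=13 kN/m (0→w₀ over full span):
  M_1 = 3w₀Lx/20 - w₀L²/30 - w₀x³/(6L) = 3·13·16·4/20 - 13·16²/30 - 13·4³/(6·16) = 26/5 kN·m
Load 2 — uniform load w=20 kN/m over full span:
  M_2 = wLx/2 - wL²/12 - wx²/2 = 20·16·4/2 - 20·16²/12 - 20·4²/2 = 160/3 kN·m
Superposition: M = Σ M_i = 878/15 kN·m ≈ 58.533333 kN·m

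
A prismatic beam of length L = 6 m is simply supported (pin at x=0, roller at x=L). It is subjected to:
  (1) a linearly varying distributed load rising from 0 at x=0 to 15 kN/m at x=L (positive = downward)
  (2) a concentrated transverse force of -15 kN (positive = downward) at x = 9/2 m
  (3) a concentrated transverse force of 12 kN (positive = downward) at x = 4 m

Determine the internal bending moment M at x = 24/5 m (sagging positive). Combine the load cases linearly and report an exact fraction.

Load 1 — triangular load w₀=15 kN/m (0→w₀ over full span):
  M_1 = w₀Lx/6 - w₀x³/(6L) = 15·6·(24/5)/6 - 15·(24/5)³/(6·6) = 648/25 kN·m
Load 2 — point force P=-15 kN at a=9/2 m (b=L-a=3/2):
  M_2 = Pa(L-x)/L  [x>a] = (-15)·(9/2)·(6-(24/5))/6 = -27/2 kN·m
Load 3 — point force P=12 kN at a=4 m (b=L-a=2):
  M_3 = Pa(L-x)/L  [x>a] = 12·4·(6-(24/5))/6 = 48/5 kN·m
Superposition: M = Σ M_i = 1101/50 kN·m ≈ 22.020000 kN·m

M(24/5) = 1101/50 kN·m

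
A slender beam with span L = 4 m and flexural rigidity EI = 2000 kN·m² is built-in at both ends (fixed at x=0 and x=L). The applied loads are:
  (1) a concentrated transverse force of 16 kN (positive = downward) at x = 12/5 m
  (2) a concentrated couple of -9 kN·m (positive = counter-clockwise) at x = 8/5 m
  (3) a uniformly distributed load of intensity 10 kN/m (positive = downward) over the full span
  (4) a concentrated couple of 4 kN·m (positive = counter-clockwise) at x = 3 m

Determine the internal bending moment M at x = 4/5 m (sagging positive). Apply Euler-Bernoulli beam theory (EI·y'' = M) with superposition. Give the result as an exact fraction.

Load 1 — point force P=16 kN at a=12/5 m (b=L-a=8/5):
  M_1 = Pb²(3a+b)x/L³ - Pab²/L²  [x≤a] = 16·(8/5)²·(3·(12/5)+(8/5))·(4/5)/4³ - 16·(12/5)·(8/5)²/4² = -1024/625 kN·m
Load 2 — applied couple M₀=-9 kN·m at a=8/5 m (b=L-a=12/5):
  M_2 = R_Ax - M_A  [x≤a] with R_A=-81/25, M_A=-27/25 = (-81/25)·(4/5) - (-27/25) = -189/125 kN·m
Load 3 — uniform load w=10 kN/m over full span:
  M_3 = wLx/2 - wL²/12 - wx²/2 = 10·4·(4/5)/2 - 10·4²/12 - 10·(4/5)²/2 = -8/15 kN·m
Load 4 — applied couple M₀=4 kN·m at a=3 m (b=L-a=1):
  M_4 = R_Ax - M_A  [x≤a] with R_A=9/8, M_A=5/4 = (9/8)·(4/5) - (5/4) = -7/20 kN·m
Superposition: M = Σ M_i = -30253/7500 kN·m ≈ -4.033733 kN·m

M(4/5) = -30253/7500 kN·m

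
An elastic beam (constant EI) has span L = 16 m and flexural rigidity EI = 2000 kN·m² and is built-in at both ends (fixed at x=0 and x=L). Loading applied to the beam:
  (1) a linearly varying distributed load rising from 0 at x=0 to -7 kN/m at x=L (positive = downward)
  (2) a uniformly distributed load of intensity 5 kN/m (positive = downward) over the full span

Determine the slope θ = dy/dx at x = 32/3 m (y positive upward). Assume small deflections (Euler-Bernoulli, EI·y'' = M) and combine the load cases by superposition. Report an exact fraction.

Load 1 — triangular load w₀=-7 kN/m (0→w₀ over full span):
  θ_1 = -w₀(2x(L-x)(L-2x)(x+2L)+x²(L-x)²)/(120LEI) = -(-7)·(2·(32/3)·(16-(32/3))·(16-2·(32/3))·((32/3)+2·16)+(32/3)²·(16-(32/3))²)/(120·16·2000) = -6272/151875 rad
Load 2 — uniform load w=5 kN/m over full span:
  θ_2 = -wx(L-x)(L-2x)/(12EI) = -5·(32/3)·(16-(32/3))·(16-2·(32/3))/(12·2000) = 128/2025 rad
Superposition: θ = Σ θ_i = 3328/151875 rad ≈ 0.021913 rad

θ(32/3) = 3328/151875 rad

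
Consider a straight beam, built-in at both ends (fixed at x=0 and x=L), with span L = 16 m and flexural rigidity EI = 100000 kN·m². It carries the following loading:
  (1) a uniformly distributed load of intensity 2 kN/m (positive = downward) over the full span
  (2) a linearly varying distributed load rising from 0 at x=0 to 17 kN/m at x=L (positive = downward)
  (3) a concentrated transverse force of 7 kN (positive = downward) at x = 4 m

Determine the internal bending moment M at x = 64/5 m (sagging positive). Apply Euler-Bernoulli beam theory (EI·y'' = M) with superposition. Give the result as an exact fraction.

Load 1 — uniform load w=2 kN/m over full span:
  M_1 = wLx/2 - wL²/12 - wx²/2 = 2·16·(64/5)/2 - 2·16²/12 - 2·(64/5)²/2 = -128/75 kN·m
Load 2 — triangular load w₀=17 kN/m (0→w₀ over full span):
  M_2 = 3w₀Lx/20 - w₀L²/30 - w₀x³/(6L) = 3·17·16·(64/5)/20 - 17·16²/30 - 17·(64/5)³/(6·16) = 2176/375 kN·m
Load 3 — point force P=7 kN at a=4 m (b=L-a=12):
  M_3 = Pa²(a+3b)(L-x)/L³ - Pa²b/L²  [x>a] = 7·4²·(4+3·12)·(16-(64/5))/16³ - 7·4²·12/16² = -7/4 kN·m
Superposition: M = Σ M_i = 1173/500 kN·m ≈ 2.346000 kN·m

M(64/5) = 1173/500 kN·m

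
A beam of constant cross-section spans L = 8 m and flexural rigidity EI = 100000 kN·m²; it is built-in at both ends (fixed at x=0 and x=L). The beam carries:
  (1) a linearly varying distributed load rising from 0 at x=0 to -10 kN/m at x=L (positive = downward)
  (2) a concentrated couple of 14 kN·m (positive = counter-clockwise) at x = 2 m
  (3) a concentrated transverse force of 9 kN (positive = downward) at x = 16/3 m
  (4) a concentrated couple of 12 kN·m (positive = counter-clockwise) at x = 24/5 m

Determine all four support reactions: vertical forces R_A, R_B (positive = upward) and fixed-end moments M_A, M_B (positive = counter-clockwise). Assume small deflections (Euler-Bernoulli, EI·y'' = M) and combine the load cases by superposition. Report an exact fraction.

R_A = -13291/2400 kN, M_A = -2957/200 kN·m, R_B = -61109/2400 kN, M_B = 16289/600 kN·m

Load 1 — triangular load w₀=-10 kN/m (0→w₀ over full span):
  R_A = 3w₀L/20 = 3·(-10)·8/20 = -12 kN
  M_A = w₀L²/30 = (-10)·8²/30 = -64/3 kN·m
  R_B = 7w₀L/20 = 7·(-10)·8/20 = -28 kN
  M_B = -w₀L²/20 = -(-10)·8²/20 = 32 kN·m
Load 2 — applied couple M₀=14 kN·m at a=2 m (b=L-a=6):
  R_A = 6M₀ab/L³ = 6·14·2·6/8³ = 63/32 kN
  M_A = M₀b(2a-b)/L² = 14·6·(2·2-6)/8² = -21/8 kN·m
  R_B = -6M₀ab/L³ = -6·14·2·6/8³ = -63/32 kN
  M_B = M₀a(2b-a)/L² = 14·2·(2·6-2)/8² = 35/8 kN·m
Load 3 — point force P=9 kN at a=16/3 m (b=L-a=8/3):
  R_A = Pb²(3a+b)/L³ = 9·(8/3)²·(3·(16/3)+(8/3))/8³ = 7/3 kN
  M_A = Pab²/L² = 9·(16/3)·(8/3)²/8² = 16/3 kN·m
  R_B = Pa²(a+3b)/L³ = 9·(16/3)²·((16/3)+3·(8/3))/8³ = 20/3 kN
  M_B = -Pa²b/L² = -9·(16/3)²·(8/3)/8² = -32/3 kN·m
Load 4 — applied couple M₀=12 kN·m at a=24/5 m (b=L-a=16/5):
  R_A = 6M₀ab/L³ = 6·12·(24/5)·(16/5)/8³ = 54/25 kN
  M_A = M₀b(2a-b)/L² = 12·(16/5)·(2·(24/5)-(16/5))/8² = 96/25 kN·m
  R_B = -6M₀ab/L³ = -6·12·(24/5)·(16/5)/8³ = -54/25 kN
  M_B = M₀a(2b-a)/L² = 12·(24/5)·(2·(16/5)-(24/5))/8² = 36/25 kN·m
Superposition: R_A = -13291/2400 kN, M_A = -2957/200 kN·m, R_B = -61109/2400 kN, M_B = 16289/600 kN·m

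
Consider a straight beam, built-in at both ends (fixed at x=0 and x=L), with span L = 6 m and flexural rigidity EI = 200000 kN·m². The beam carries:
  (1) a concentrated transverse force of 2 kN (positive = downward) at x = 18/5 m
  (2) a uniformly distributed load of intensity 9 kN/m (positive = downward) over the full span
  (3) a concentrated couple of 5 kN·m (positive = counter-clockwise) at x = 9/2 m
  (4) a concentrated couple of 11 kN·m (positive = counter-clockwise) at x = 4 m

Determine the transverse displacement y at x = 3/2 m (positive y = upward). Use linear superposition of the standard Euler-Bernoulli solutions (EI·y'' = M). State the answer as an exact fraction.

y(3/2) = -28117/256000000 m

Load 1 — point force P=2 kN at a=18/5 m (b=L-a=12/5):
  y_1 = -Pb²x²(3aL-(3a+b)x)/(6L³EI)  [x≤a] = -2·(12/5)²·(3/2)²·(3·(18/5)·6-(3·(18/5)+(12/5))·(3/2))/(6·6³·200000) = -9/2000000 m
Load 2 — uniform load w=9 kN/m over full span:
  y_2 = -wx²(L-x)²/(24EI) = -9·(3/2)²·(6-(3/2))²/(24·200000) = -2187/25600000 m
Load 3 — applied couple M₀=5 kN·m at a=9/2 m (b=L-a=3/2):
  y_3 = (R_Ax³/6 - M_Ax²/2)/EI  [x≤a] with R_A=15/16, M_A=25/16 = ((15/16)·(3/2)³/6 - (25/16)·(3/2)²/2)/200000 = -63/10240000 m
Load 4 — applied couple M₀=11 kN·m at a=4 m (b=L-a=2):
  y_4 = (R_Ax³/6 - M_Ax²/2)/EI  [x≤a] with R_A=22/9, M_A=11/3 = ((22/9)·(3/2)³/6 - (11/3)·(3/2)²/2)/200000 = -11/800000 m
Superposition: y = Σ y_i = -28117/256000000 m ≈ -0.000110 m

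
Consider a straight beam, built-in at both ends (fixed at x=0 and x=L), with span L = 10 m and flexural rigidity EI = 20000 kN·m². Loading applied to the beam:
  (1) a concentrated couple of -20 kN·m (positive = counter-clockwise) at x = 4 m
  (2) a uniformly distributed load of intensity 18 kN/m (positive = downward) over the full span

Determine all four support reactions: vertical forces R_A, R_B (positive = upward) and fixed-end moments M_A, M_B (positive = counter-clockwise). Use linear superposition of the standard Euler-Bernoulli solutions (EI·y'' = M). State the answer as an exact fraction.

Load 1 — applied couple M₀=-20 kN·m at a=4 m (b=L-a=6):
  R_A = 6M₀ab/L³ = 6·(-20)·4·6/10³ = -72/25 kN
  M_A = M₀b(2a-b)/L² = (-20)·6·(2·4-6)/10² = -12/5 kN·m
  R_B = -6M₀ab/L³ = -6·(-20)·4·6/10³ = 72/25 kN
  M_B = M₀a(2b-a)/L² = (-20)·4·(2·6-4)/10² = -32/5 kN·m
Load 2 — uniform load w=18 kN/m over full span:
  R_A = wL/2 = 18·10/2 = 90 kN
  M_A = wL²/12 = 18·10²/12 = 150 kN·m
  R_B = wL/2 = 18·10/2 = 90 kN
  M_B = -wL²/12 = -18·10²/12 = -150 kN·m
Superposition: R_A = 2178/25 kN, M_A = 738/5 kN·m, R_B = 2322/25 kN, M_B = -782/5 kN·m

R_A = 2178/25 kN, M_A = 738/5 kN·m, R_B = 2322/25 kN, M_B = -782/5 kN·m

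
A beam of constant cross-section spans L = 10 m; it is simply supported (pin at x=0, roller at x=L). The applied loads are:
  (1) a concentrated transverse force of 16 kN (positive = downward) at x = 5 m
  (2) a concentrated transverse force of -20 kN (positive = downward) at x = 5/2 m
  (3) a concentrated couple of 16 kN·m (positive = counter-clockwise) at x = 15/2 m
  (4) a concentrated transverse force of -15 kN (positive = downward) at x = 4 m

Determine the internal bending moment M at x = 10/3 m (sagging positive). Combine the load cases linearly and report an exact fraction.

M(10/3) = -94/3 kN·m

Load 1 — point force P=16 kN at a=5 m (b=L-a=5):
  M_1 = Pbx/L  [x≤a] = 16·5·(10/3)/10 = 80/3 kN·m
Load 2 — point force P=-20 kN at a=5/2 m (b=L-a=15/2):
  M_2 = Pa(L-x)/L  [x>a] = (-20)·(5/2)·(10-(10/3))/10 = -100/3 kN·m
Load 3 — applied couple M₀=16 kN·m at a=15/2 m (b=L-a=5/2):
  M_3 = M₀x/L  [x≤a] = 16·(10/3)/10 = 16/3 kN·m
Load 4 — point force P=-15 kN at a=4 m (b=L-a=6):
  M_4 = Pbx/L  [x≤a] = (-15)·6·(10/3)/10 = -30 kN·m
Superposition: M = Σ M_i = -94/3 kN·m ≈ -31.333333 kN·m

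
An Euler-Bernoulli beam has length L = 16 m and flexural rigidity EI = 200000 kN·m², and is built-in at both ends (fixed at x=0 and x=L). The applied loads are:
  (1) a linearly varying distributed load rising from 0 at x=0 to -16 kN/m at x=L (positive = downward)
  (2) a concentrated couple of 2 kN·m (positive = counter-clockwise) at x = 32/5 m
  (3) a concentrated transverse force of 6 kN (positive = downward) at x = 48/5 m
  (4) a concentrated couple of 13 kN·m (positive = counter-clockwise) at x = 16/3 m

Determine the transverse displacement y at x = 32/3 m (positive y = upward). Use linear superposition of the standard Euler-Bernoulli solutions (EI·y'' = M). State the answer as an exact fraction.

Load 1 — triangular load w₀=-16 kN/m (0→w₀ over full span):
  y_1 = -w₀x²(L-x)²(x+2L)/(120LEI) = -(-16)·(32/3)²·(16-(32/3))²·((32/3)+2·16)/(120·16·200000) = 65536/11390625 m
Load 2 — applied couple M₀=2 kN·m at a=32/5 m (b=L-a=48/5):
  y_2 = (R_Ax³/6 - M_Ax²/2 - M₀(x-a)²/2)/EI  [x>a] with R_A=9/50, M_A=6/25 = ((9/50)·(32/3)³/6 - (6/25)·(32/3)²/2 - 2·((32/3)-(32/5))²/2)/200000 = 16/703125 m
Load 3 — point force P=6 kN at a=48/5 m (b=L-a=32/5):
  y_3 = -Pa²(L-x)²(3bL-(3b+a)(L-x))/(6L³EI)  [x>a] = -6·(48/5)²·(16-(32/3))²·(3·(32/5)·16-(3·(32/5)+(48/5))·(16-(32/3)))/(6·16³·200000) = -192/390625 m
Load 4 — applied couple M₀=13 kN·m at a=16/3 m (b=L-a=32/3):
  y_4 = (R_Ax³/6 - M_Ax²/2 - M₀(x-a)²/2)/EI  [x>a] with R_A=13/12, M_A=0 = ((13/12)·(32/3)³/6 - 0·(32/3)²/2 - 13·((32/3)-(16/3))²/2)/200000 = 26/151875 m
Superposition: y = Σ y_i = 1553662/284765625 m ≈ 0.005456 m

y(32/3) = 1553662/284765625 m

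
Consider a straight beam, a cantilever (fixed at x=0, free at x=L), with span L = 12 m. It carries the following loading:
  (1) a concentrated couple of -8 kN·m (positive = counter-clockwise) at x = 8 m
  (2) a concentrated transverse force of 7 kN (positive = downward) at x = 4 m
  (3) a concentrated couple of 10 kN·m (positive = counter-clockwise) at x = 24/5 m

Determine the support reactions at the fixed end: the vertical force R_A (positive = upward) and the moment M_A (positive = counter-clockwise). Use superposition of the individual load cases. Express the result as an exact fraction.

Load 1 — applied couple M₀=-8 kN·m at a=8 m (b=L-a=4):
  R_A = 0 kN
  M_A = -M₀ = -(-8) = 8 kN·m
Load 2 — point force P=7 kN at a=4 m (b=L-a=8):
  R_A = P = 7 kN
  M_A = Pa = 7·4 = 28 kN·m
Load 3 — applied couple M₀=10 kN·m at a=24/5 m (b=L-a=36/5):
  R_A = 0 kN
  M_A = -M₀ = -10 kN·m
Superposition: R_A = 7 kN, M_A = 26 kN·m

R_A = 7 kN, M_A = 26 kN·m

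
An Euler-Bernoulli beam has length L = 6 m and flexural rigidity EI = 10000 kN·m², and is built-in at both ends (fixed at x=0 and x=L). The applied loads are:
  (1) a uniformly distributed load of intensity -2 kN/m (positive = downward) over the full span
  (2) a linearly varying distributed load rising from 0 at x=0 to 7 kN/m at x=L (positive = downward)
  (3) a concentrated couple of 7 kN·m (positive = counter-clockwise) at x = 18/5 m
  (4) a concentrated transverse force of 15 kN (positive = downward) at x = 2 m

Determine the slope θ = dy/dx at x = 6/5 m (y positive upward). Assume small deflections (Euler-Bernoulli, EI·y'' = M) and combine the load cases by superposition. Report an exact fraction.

Load 1 — uniform load w=-2 kN/m over full span:
  θ_1 = -wx(L-x)(L-2x)/(12EI) = -(-2)·(6/5)·(6-(6/5))·(6-2·(6/5))/(12·10000) = 27/78125 rad
Load 2 — triangular load w₀=7 kN/m (0→w₀ over full span):
  θ_2 = -w₀(2x(L-x)(L-2x)(x+2L)+x²(L-x)²)/(120LEI) = -7·(2·(6/5)·(6-(6/5))·(6-2·(6/5))·((6/5)+2·6)+(6/5)²·(6-(6/5))²)/(120·6·10000) = -441/781250 rad
Load 3 — applied couple M₀=7 kN·m at a=18/5 m (b=L-a=12/5):
  θ_3 = (R_Ax²/2 - M_Ax)/EI  [x≤a] with R_A=42/25, M_A=56/25 = ((42/25)·(6/5)²/2 - (56/25)·(6/5))/10000 = -231/1562500 rad
Load 4 — point force P=15 kN at a=2 m (b=L-a=4):
  θ_4 = -Pb²x(2aL-(3a+b)x)/(2L³EI)  [x≤a] = -15·4²·(6/5)·(2·2·6-(3·2+4)·(6/5))/(2·6³·10000) = -1/1250 rad
Superposition: θ = Σ θ_i = -1823/1562500 rad ≈ -0.001167 rad

θ(6/5) = -1823/1562500 rad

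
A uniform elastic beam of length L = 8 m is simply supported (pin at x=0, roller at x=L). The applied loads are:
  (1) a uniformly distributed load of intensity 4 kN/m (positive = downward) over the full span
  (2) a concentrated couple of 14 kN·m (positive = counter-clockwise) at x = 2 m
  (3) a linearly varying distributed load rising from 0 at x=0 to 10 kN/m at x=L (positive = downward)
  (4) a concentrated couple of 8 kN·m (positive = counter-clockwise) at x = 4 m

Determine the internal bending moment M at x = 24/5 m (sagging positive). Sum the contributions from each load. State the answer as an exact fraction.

M(24/5) = 1572/25 kN·m

Load 1 — uniform load w=4 kN/m over full span:
  M_1 = wx(L-x)/2 = 4·(24/5)·(8-(24/5))/2 = 768/25 kN·m
Load 2 — applied couple M₀=14 kN·m at a=2 m (b=L-a=6):
  M_2 = M₀x/L - M₀  [x>a] = 14·(24/5)/8 - 14 = -28/5 kN·m
Load 3 — triangular load w₀=10 kN/m (0→w₀ over full span):
  M_3 = w₀Lx/6 - w₀x³/(6L) = 10·8·(24/5)/6 - 10·(24/5)³/(6·8) = 1024/25 kN·m
Load 4 — applied couple M₀=8 kN·m at a=4 m (b=L-a=4):
  M_4 = M₀x/L - M₀  [x>a] = 8·(24/5)/8 - 8 = -16/5 kN·m
Superposition: M = Σ M_i = 1572/25 kN·m ≈ 62.880000 kN·m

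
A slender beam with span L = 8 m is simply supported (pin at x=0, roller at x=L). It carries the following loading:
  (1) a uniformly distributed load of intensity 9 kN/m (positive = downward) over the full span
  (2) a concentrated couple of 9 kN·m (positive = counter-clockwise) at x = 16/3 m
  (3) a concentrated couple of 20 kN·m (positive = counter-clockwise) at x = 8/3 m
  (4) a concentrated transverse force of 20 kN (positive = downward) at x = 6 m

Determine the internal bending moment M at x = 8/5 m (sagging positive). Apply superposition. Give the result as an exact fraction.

Load 1 — uniform load w=9 kN/m over full span:
  M_1 = wx(L-x)/2 = 9·(8/5)·(8-(8/5))/2 = 1152/25 kN·m
Load 2 — applied couple M₀=9 kN·m at a=16/3 m (b=L-a=8/3):
  M_2 = M₀x/L  [x≤a] = 9·(8/5)/8 = 9/5 kN·m
Load 3 — applied couple M₀=20 kN·m at a=8/3 m (b=L-a=16/3):
  M_3 = M₀x/L  [x≤a] = 20·(8/5)/8 = 4 kN·m
Load 4 — point force P=20 kN at a=6 m (b=L-a=2):
  M_4 = Pbx/L  [x≤a] = 20·2·(8/5)/8 = 8 kN·m
Superposition: M = Σ M_i = 1497/25 kN·m ≈ 59.880000 kN·m

M(8/5) = 1497/25 kN·m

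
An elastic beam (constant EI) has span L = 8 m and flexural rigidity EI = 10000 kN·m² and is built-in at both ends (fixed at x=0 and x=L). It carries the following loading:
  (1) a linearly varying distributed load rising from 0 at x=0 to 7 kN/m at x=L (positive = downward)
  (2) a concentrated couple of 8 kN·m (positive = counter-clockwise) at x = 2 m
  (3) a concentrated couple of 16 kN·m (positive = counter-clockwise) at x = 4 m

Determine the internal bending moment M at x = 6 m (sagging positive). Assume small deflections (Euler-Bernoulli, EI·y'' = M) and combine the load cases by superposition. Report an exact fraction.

Load 1 — triangular load w₀=7 kN/m (0→w₀ over full span):
  M_1 = 3w₀Lx/20 - w₀L²/30 - w₀x³/(6L) = 3·7·8·6/20 - 7·8²/30 - 7·6³/(6·8) = 119/30 kN·m
Load 2 — applied couple M₀=8 kN·m at a=2 m (b=L-a=6):
  M_2 = R_Ax - M_A - M₀  [x>a] with R_A=9/8, M_A=-3/2 = (9/8)·6 - (-3/2) - 8 = 1/4 kN·m
Load 3 — applied couple M₀=16 kN·m at a=4 m (b=L-a=4):
  M_3 = R_Ax - M_A - M₀  [x>a] with R_A=3, M_A=4 = 3·6 - 4 - 16 = -2 kN·m
Superposition: M = Σ M_i = 133/60 kN·m ≈ 2.216667 kN·m

M(6) = 133/60 kN·m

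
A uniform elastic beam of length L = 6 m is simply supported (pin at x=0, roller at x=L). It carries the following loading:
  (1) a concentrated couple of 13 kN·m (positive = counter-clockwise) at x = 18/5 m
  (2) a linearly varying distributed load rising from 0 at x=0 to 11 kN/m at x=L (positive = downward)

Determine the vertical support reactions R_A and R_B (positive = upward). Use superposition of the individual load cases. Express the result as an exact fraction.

Load 1 — applied couple M₀=13 kN·m at a=18/5 m (b=L-a=12/5):
  R_A = M₀/L = 13/6 kN
  R_B = -M₀/L = -13/6 kN
Load 2 — triangular load w₀=11 kN/m (0→w₀ over full span):
  R_A = w₀L/6 = 11·6/6 = 11 kN
  R_B = w₀L/3 = 11·6/3 = 22 kN
Superposition: R_A = 79/6 kN, R_B = 119/6 kN

R_A = 79/6 kN, R_B = 119/6 kN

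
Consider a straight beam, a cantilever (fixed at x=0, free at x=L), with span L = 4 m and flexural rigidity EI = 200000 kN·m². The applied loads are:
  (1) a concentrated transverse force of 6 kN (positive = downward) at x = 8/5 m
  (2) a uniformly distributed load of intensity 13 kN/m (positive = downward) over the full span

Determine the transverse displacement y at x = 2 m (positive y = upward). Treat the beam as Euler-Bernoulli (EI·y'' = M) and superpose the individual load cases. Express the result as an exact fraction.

Load 1 — point force P=6 kN at a=8/5 m (b=L-a=12/5):
  y_1 = -Pa²(3x-a)/(6EI)  [x>a] = -6·(8/5)²·(3·2-(8/5))/(6·200000) = -22/390625 m
Load 2 — uniform load w=13 kN/m over full span:
  y_2 = -wx²(x²-4Lx+6L²)/(24EI) = -13·2²·(2²-4·4·2+6·4²)/(24·200000) = -221/300000 m
Superposition: y = Σ y_i = -29737/37500000 m ≈ -0.000793 m

y(2) = -29737/37500000 m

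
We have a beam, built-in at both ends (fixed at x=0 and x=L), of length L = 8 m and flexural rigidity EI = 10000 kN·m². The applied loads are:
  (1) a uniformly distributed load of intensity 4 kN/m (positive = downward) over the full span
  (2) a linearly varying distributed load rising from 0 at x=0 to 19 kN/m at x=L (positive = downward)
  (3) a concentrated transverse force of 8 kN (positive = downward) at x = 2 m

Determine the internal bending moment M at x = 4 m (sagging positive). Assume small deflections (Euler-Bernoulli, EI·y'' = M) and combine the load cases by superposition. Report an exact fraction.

M(4) = 38 kN·m

Load 1 — uniform load w=4 kN/m over full span:
  M_1 = wLx/2 - wL²/12 - wx²/2 = 4·8·4/2 - 4·8²/12 - 4·4²/2 = 32/3 kN·m
Load 2 — triangular load w₀=19 kN/m (0→w₀ over full span):
  M_2 = 3w₀Lx/20 - w₀L²/30 - w₀x³/(6L) = 3·19·8·4/20 - 19·8²/30 - 19·4³/(6·8) = 76/3 kN·m
Load 3 — point force P=8 kN at a=2 m (b=L-a=6):
  M_3 = Pa²(a+3b)(L-x)/L³ - Pa²b/L²  [x>a] = 8·2²·(2+3·6)·(8-4)/8³ - 8·2²·6/8² = 2 kN·m
Superposition: M = Σ M_i = 38 kN·m ≈ 38.000000 kN·m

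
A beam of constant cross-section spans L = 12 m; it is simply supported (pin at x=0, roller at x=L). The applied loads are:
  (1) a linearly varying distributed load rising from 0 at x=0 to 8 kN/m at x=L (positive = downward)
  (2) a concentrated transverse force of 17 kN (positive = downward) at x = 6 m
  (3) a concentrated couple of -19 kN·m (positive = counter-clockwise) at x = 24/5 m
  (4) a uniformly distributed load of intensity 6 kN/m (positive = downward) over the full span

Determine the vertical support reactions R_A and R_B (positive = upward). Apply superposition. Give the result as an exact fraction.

R_A = 707/12 kN, R_B = 937/12 kN

Load 1 — triangular load w₀=8 kN/m (0→w₀ over full span):
  R_A = w₀L/6 = 8·12/6 = 16 kN
  R_B = w₀L/3 = 8·12/3 = 32 kN
Load 2 — point force P=17 kN at a=6 m (b=L-a=6):
  R_A = Pb/L = 17·6/12 = 17/2 kN
  R_B = Pa/L = 17·6/12 = 17/2 kN
Load 3 — applied couple M₀=-19 kN·m at a=24/5 m (b=L-a=36/5):
  R_A = M₀/L = (-19)/12 = -19/12 kN
  R_B = -M₀/L = -(-19)/12 = 19/12 kN
Load 4 — uniform load w=6 kN/m over full span:
  R_A = wL/2 = 6·12/2 = 36 kN
  R_B = wL/2 = 6·12/2 = 36 kN
Superposition: R_A = 707/12 kN, R_B = 937/12 kN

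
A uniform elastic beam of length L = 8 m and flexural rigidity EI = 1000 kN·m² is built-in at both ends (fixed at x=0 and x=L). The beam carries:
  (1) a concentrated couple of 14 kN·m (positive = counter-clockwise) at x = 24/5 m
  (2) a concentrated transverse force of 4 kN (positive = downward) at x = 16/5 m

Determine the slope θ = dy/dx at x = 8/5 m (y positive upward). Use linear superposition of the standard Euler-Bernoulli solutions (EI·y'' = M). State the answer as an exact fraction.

θ(8/5) = -3124/390625 rad

Load 1 — applied couple M₀=14 kN·m at a=24/5 m (b=L-a=16/5):
  θ_1 = (R_Ax²/2 - M_Ax)/EI  [x≤a] with R_A=63/25, M_A=112/25 = ((63/25)·(8/5)²/2 - (112/25)·(8/5))/1000 = -308/78125 rad
Load 2 — point force P=4 kN at a=16/5 m (b=L-a=24/5):
  θ_2 = -Pb²x(2aL-(3a+b)x)/(2L³EI)  [x≤a] = -4·(24/5)²·(8/5)·(2·(16/5)·8-(3·(16/5)+(24/5))·(8/5))/(2·8³·1000) = -1584/390625 rad
Superposition: θ = Σ θ_i = -3124/390625 rad ≈ -0.007997 rad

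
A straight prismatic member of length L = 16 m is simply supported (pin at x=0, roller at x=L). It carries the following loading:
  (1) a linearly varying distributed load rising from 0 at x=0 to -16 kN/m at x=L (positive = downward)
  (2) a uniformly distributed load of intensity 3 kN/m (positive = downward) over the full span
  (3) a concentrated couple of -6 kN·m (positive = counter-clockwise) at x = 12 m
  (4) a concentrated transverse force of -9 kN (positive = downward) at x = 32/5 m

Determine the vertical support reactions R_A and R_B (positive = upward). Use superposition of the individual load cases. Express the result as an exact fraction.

Load 1 — triangular load w₀=-16 kN/m (0→w₀ over full span):
  R_A = w₀L/6 = (-16)·16/6 = -128/3 kN
  R_B = w₀L/3 = (-16)·16/3 = -256/3 kN
Load 2 — uniform load w=3 kN/m over full span:
  R_A = wL/2 = 3·16/2 = 24 kN
  R_B = wL/2 = 3·16/2 = 24 kN
Load 3 — applied couple M₀=-6 kN·m at a=12 m (b=L-a=4):
  R_A = M₀/L = (-6)/16 = -3/8 kN
  R_B = -M₀/L = -(-6)/16 = 3/8 kN
Load 4 — point force P=-9 kN at a=32/5 m (b=L-a=48/5):
  R_A = Pb/L = (-9)·(48/5)/16 = -27/5 kN
  R_B = Pa/L = (-9)·(32/5)/16 = -18/5 kN
Superposition: R_A = -2933/120 kN, R_B = -7747/120 kN

R_A = -2933/120 kN, R_B = -7747/120 kN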